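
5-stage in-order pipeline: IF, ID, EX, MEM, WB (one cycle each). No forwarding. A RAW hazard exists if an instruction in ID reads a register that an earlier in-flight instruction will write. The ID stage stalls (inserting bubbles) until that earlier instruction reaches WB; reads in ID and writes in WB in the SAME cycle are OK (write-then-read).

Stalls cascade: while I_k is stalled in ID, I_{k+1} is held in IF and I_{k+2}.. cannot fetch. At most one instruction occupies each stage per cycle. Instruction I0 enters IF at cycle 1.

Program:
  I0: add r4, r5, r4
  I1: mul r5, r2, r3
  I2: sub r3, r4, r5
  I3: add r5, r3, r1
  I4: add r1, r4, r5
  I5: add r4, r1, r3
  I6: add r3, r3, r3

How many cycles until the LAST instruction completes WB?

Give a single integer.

I0 add r4 <- r5,r4: IF@1 ID@2 stall=0 (-) EX@3 MEM@4 WB@5
I1 mul r5 <- r2,r3: IF@2 ID@3 stall=0 (-) EX@4 MEM@5 WB@6
I2 sub r3 <- r4,r5: IF@3 ID@4 stall=2 (RAW on I1.r5 (WB@6)) EX@7 MEM@8 WB@9
I3 add r5 <- r3,r1: IF@4 ID@7 stall=2 (RAW on I2.r3 (WB@9)) EX@10 MEM@11 WB@12
I4 add r1 <- r4,r5: IF@7 ID@10 stall=2 (RAW on I3.r5 (WB@12)) EX@13 MEM@14 WB@15
I5 add r4 <- r1,r3: IF@10 ID@13 stall=2 (RAW on I4.r1 (WB@15)) EX@16 MEM@17 WB@18
I6 add r3 <- r3,r3: IF@13 ID@16 stall=0 (-) EX@17 MEM@18 WB@19

Answer: 19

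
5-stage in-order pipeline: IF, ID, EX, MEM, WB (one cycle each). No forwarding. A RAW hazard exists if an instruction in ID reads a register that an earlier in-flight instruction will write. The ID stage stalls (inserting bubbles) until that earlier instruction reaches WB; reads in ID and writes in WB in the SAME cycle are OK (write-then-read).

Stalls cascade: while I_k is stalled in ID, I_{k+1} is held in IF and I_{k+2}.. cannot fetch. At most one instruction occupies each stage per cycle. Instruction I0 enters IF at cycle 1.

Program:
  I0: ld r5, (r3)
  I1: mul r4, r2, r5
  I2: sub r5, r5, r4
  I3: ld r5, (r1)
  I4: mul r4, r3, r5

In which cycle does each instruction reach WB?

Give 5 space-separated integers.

I0 ld r5 <- r3: IF@1 ID@2 stall=0 (-) EX@3 MEM@4 WB@5
I1 mul r4 <- r2,r5: IF@2 ID@3 stall=2 (RAW on I0.r5 (WB@5)) EX@6 MEM@7 WB@8
I2 sub r5 <- r5,r4: IF@3 ID@6 stall=2 (RAW on I1.r4 (WB@8)) EX@9 MEM@10 WB@11
I3 ld r5 <- r1: IF@6 ID@9 stall=0 (-) EX@10 MEM@11 WB@12
I4 mul r4 <- r3,r5: IF@9 ID@10 stall=2 (RAW on I3.r5 (WB@12)) EX@13 MEM@14 WB@15

Answer: 5 8 11 12 15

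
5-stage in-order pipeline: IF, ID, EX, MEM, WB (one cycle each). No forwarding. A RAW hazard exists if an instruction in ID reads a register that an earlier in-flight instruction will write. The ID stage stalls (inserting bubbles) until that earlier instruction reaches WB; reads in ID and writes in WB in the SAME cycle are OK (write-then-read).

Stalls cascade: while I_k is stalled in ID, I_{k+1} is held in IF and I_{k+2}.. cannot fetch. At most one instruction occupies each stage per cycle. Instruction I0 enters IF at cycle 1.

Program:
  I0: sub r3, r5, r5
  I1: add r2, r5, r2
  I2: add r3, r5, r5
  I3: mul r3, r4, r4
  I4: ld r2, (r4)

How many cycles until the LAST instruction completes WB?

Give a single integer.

Answer: 9

Derivation:
I0 sub r3 <- r5,r5: IF@1 ID@2 stall=0 (-) EX@3 MEM@4 WB@5
I1 add r2 <- r5,r2: IF@2 ID@3 stall=0 (-) EX@4 MEM@5 WB@6
I2 add r3 <- r5,r5: IF@3 ID@4 stall=0 (-) EX@5 MEM@6 WB@7
I3 mul r3 <- r4,r4: IF@4 ID@5 stall=0 (-) EX@6 MEM@7 WB@8
I4 ld r2 <- r4: IF@5 ID@6 stall=0 (-) EX@7 MEM@8 WB@9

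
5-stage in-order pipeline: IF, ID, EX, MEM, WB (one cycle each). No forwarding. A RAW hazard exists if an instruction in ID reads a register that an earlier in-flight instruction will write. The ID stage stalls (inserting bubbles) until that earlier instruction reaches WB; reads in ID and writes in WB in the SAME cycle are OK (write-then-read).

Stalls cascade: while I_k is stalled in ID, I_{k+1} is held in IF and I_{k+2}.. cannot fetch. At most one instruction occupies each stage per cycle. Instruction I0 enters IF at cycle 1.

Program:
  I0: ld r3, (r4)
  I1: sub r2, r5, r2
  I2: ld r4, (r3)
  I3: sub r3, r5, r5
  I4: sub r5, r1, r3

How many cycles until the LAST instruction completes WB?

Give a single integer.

Answer: 12

Derivation:
I0 ld r3 <- r4: IF@1 ID@2 stall=0 (-) EX@3 MEM@4 WB@5
I1 sub r2 <- r5,r2: IF@2 ID@3 stall=0 (-) EX@4 MEM@5 WB@6
I2 ld r4 <- r3: IF@3 ID@4 stall=1 (RAW on I0.r3 (WB@5)) EX@6 MEM@7 WB@8
I3 sub r3 <- r5,r5: IF@4 ID@6 stall=0 (-) EX@7 MEM@8 WB@9
I4 sub r5 <- r1,r3: IF@6 ID@7 stall=2 (RAW on I3.r3 (WB@9)) EX@10 MEM@11 WB@12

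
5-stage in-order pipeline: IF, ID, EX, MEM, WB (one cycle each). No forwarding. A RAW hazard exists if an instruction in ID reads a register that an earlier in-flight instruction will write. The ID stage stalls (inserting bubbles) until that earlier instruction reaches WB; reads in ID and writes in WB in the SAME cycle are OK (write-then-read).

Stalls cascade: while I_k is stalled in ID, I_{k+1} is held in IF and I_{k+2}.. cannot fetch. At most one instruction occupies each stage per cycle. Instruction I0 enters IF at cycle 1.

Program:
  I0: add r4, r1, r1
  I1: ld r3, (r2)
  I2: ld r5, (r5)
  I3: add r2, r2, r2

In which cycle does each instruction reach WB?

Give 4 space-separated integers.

Answer: 5 6 7 8

Derivation:
I0 add r4 <- r1,r1: IF@1 ID@2 stall=0 (-) EX@3 MEM@4 WB@5
I1 ld r3 <- r2: IF@2 ID@3 stall=0 (-) EX@4 MEM@5 WB@6
I2 ld r5 <- r5: IF@3 ID@4 stall=0 (-) EX@5 MEM@6 WB@7
I3 add r2 <- r2,r2: IF@4 ID@5 stall=0 (-) EX@6 MEM@7 WB@8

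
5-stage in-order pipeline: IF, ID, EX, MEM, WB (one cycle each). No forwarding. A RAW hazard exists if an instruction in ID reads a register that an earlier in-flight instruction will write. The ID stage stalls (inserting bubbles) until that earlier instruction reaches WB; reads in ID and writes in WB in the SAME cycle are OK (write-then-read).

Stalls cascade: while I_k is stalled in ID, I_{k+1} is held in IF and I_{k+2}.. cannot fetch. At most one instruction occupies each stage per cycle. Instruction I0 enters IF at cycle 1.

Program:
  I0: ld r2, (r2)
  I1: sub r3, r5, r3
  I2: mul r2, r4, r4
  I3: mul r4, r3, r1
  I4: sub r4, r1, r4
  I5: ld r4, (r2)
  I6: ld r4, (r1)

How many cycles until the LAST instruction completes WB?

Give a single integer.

Answer: 14

Derivation:
I0 ld r2 <- r2: IF@1 ID@2 stall=0 (-) EX@3 MEM@4 WB@5
I1 sub r3 <- r5,r3: IF@2 ID@3 stall=0 (-) EX@4 MEM@5 WB@6
I2 mul r2 <- r4,r4: IF@3 ID@4 stall=0 (-) EX@5 MEM@6 WB@7
I3 mul r4 <- r3,r1: IF@4 ID@5 stall=1 (RAW on I1.r3 (WB@6)) EX@7 MEM@8 WB@9
I4 sub r4 <- r1,r4: IF@5 ID@7 stall=2 (RAW on I3.r4 (WB@9)) EX@10 MEM@11 WB@12
I5 ld r4 <- r2: IF@7 ID@10 stall=0 (-) EX@11 MEM@12 WB@13
I6 ld r4 <- r1: IF@10 ID@11 stall=0 (-) EX@12 MEM@13 WB@14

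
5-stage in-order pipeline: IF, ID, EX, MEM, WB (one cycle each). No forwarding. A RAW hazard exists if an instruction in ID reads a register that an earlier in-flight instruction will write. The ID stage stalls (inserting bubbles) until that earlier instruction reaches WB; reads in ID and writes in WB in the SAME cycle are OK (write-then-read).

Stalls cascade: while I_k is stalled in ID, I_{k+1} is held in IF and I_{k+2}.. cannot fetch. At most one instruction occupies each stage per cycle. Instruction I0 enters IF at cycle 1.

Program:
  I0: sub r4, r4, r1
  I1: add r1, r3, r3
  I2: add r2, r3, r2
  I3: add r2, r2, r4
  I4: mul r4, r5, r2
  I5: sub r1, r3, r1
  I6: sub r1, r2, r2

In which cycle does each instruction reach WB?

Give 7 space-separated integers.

Answer: 5 6 7 10 13 14 15

Derivation:
I0 sub r4 <- r4,r1: IF@1 ID@2 stall=0 (-) EX@3 MEM@4 WB@5
I1 add r1 <- r3,r3: IF@2 ID@3 stall=0 (-) EX@4 MEM@5 WB@6
I2 add r2 <- r3,r2: IF@3 ID@4 stall=0 (-) EX@5 MEM@6 WB@7
I3 add r2 <- r2,r4: IF@4 ID@5 stall=2 (RAW on I2.r2 (WB@7)) EX@8 MEM@9 WB@10
I4 mul r4 <- r5,r2: IF@5 ID@8 stall=2 (RAW on I3.r2 (WB@10)) EX@11 MEM@12 WB@13
I5 sub r1 <- r3,r1: IF@8 ID@11 stall=0 (-) EX@12 MEM@13 WB@14
I6 sub r1 <- r2,r2: IF@11 ID@12 stall=0 (-) EX@13 MEM@14 WB@15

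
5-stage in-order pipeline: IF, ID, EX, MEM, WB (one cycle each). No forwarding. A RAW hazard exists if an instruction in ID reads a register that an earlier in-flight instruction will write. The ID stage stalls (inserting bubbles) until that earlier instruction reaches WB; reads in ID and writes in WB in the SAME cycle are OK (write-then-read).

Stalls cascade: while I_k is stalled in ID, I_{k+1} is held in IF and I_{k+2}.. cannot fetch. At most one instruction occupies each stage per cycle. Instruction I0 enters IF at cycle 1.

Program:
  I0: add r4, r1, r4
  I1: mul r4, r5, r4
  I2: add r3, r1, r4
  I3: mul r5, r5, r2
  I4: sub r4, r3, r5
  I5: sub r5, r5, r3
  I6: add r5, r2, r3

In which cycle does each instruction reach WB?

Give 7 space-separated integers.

I0 add r4 <- r1,r4: IF@1 ID@2 stall=0 (-) EX@3 MEM@4 WB@5
I1 mul r4 <- r5,r4: IF@2 ID@3 stall=2 (RAW on I0.r4 (WB@5)) EX@6 MEM@7 WB@8
I2 add r3 <- r1,r4: IF@3 ID@6 stall=2 (RAW on I1.r4 (WB@8)) EX@9 MEM@10 WB@11
I3 mul r5 <- r5,r2: IF@6 ID@9 stall=0 (-) EX@10 MEM@11 WB@12
I4 sub r4 <- r3,r5: IF@9 ID@10 stall=2 (RAW on I3.r5 (WB@12)) EX@13 MEM@14 WB@15
I5 sub r5 <- r5,r3: IF@10 ID@13 stall=0 (-) EX@14 MEM@15 WB@16
I6 add r5 <- r2,r3: IF@13 ID@14 stall=0 (-) EX@15 MEM@16 WB@17

Answer: 5 8 11 12 15 16 17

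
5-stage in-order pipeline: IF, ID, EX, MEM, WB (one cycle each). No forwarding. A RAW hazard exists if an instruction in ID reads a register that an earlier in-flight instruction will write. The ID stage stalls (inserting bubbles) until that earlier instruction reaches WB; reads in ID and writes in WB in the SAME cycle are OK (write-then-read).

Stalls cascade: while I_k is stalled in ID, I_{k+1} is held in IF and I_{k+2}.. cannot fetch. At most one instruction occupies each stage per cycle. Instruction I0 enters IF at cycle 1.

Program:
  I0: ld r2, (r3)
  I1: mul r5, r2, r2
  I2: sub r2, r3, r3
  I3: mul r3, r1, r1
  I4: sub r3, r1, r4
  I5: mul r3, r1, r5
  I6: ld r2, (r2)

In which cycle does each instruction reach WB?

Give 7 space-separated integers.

I0 ld r2 <- r3: IF@1 ID@2 stall=0 (-) EX@3 MEM@4 WB@5
I1 mul r5 <- r2,r2: IF@2 ID@3 stall=2 (RAW on I0.r2 (WB@5)) EX@6 MEM@7 WB@8
I2 sub r2 <- r3,r3: IF@3 ID@6 stall=0 (-) EX@7 MEM@8 WB@9
I3 mul r3 <- r1,r1: IF@6 ID@7 stall=0 (-) EX@8 MEM@9 WB@10
I4 sub r3 <- r1,r4: IF@7 ID@8 stall=0 (-) EX@9 MEM@10 WB@11
I5 mul r3 <- r1,r5: IF@8 ID@9 stall=0 (-) EX@10 MEM@11 WB@12
I6 ld r2 <- r2: IF@9 ID@10 stall=0 (-) EX@11 MEM@12 WB@13

Answer: 5 8 9 10 11 12 13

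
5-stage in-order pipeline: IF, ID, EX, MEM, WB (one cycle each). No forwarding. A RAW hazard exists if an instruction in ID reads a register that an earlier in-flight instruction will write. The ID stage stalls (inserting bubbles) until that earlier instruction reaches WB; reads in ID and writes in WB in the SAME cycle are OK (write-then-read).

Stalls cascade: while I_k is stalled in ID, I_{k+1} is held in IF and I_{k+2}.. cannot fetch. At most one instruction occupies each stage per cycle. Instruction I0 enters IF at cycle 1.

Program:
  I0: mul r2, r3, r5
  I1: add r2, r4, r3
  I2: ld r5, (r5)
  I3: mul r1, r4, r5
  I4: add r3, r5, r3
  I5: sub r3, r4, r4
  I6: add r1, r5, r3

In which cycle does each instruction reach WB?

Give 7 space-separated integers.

Answer: 5 6 7 10 11 12 15

Derivation:
I0 mul r2 <- r3,r5: IF@1 ID@2 stall=0 (-) EX@3 MEM@4 WB@5
I1 add r2 <- r4,r3: IF@2 ID@3 stall=0 (-) EX@4 MEM@5 WB@6
I2 ld r5 <- r5: IF@3 ID@4 stall=0 (-) EX@5 MEM@6 WB@7
I3 mul r1 <- r4,r5: IF@4 ID@5 stall=2 (RAW on I2.r5 (WB@7)) EX@8 MEM@9 WB@10
I4 add r3 <- r5,r3: IF@5 ID@8 stall=0 (-) EX@9 MEM@10 WB@11
I5 sub r3 <- r4,r4: IF@8 ID@9 stall=0 (-) EX@10 MEM@11 WB@12
I6 add r1 <- r5,r3: IF@9 ID@10 stall=2 (RAW on I5.r3 (WB@12)) EX@13 MEM@14 WB@15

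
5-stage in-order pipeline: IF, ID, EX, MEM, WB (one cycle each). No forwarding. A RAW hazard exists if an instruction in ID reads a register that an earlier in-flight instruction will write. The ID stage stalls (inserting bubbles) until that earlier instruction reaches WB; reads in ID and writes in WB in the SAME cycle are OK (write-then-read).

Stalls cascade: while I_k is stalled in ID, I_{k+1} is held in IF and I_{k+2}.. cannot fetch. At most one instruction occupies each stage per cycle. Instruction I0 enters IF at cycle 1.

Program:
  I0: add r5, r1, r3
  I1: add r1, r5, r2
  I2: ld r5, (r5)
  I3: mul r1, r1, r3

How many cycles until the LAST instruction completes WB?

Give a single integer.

I0 add r5 <- r1,r3: IF@1 ID@2 stall=0 (-) EX@3 MEM@4 WB@5
I1 add r1 <- r5,r2: IF@2 ID@3 stall=2 (RAW on I0.r5 (WB@5)) EX@6 MEM@7 WB@8
I2 ld r5 <- r5: IF@3 ID@6 stall=0 (-) EX@7 MEM@8 WB@9
I3 mul r1 <- r1,r3: IF@6 ID@7 stall=1 (RAW on I1.r1 (WB@8)) EX@9 MEM@10 WB@11

Answer: 11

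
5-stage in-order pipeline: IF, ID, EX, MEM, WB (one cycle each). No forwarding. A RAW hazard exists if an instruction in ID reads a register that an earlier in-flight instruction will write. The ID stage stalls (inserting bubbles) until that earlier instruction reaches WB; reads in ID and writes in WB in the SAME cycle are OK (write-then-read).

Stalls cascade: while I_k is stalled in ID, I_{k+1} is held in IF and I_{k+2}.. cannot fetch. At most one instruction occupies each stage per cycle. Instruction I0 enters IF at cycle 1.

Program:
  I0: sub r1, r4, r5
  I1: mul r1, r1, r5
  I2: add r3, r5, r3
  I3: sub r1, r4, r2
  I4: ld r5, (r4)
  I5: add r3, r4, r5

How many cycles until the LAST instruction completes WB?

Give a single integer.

Answer: 14

Derivation:
I0 sub r1 <- r4,r5: IF@1 ID@2 stall=0 (-) EX@3 MEM@4 WB@5
I1 mul r1 <- r1,r5: IF@2 ID@3 stall=2 (RAW on I0.r1 (WB@5)) EX@6 MEM@7 WB@8
I2 add r3 <- r5,r3: IF@3 ID@6 stall=0 (-) EX@7 MEM@8 WB@9
I3 sub r1 <- r4,r2: IF@6 ID@7 stall=0 (-) EX@8 MEM@9 WB@10
I4 ld r5 <- r4: IF@7 ID@8 stall=0 (-) EX@9 MEM@10 WB@11
I5 add r3 <- r4,r5: IF@8 ID@9 stall=2 (RAW on I4.r5 (WB@11)) EX@12 MEM@13 WB@14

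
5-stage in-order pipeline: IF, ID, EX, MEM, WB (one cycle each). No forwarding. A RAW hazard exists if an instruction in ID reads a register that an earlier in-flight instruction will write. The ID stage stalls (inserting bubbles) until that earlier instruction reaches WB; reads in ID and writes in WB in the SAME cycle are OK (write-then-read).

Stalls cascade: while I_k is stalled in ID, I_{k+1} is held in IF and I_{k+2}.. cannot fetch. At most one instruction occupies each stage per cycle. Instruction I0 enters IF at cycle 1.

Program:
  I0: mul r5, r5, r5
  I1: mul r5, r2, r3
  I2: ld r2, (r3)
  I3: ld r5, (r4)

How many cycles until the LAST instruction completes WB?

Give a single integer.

I0 mul r5 <- r5,r5: IF@1 ID@2 stall=0 (-) EX@3 MEM@4 WB@5
I1 mul r5 <- r2,r3: IF@2 ID@3 stall=0 (-) EX@4 MEM@5 WB@6
I2 ld r2 <- r3: IF@3 ID@4 stall=0 (-) EX@5 MEM@6 WB@7
I3 ld r5 <- r4: IF@4 ID@5 stall=0 (-) EX@6 MEM@7 WB@8

Answer: 8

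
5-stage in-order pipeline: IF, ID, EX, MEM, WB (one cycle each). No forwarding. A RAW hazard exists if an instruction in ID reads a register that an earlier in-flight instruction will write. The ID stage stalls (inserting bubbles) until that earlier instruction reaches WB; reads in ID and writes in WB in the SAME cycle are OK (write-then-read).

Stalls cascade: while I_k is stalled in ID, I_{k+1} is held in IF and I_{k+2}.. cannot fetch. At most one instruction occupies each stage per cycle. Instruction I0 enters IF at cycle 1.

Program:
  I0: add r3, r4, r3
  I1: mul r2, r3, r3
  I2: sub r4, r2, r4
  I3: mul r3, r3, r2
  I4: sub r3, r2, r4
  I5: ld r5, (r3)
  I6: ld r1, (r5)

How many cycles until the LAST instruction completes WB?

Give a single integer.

I0 add r3 <- r4,r3: IF@1 ID@2 stall=0 (-) EX@3 MEM@4 WB@5
I1 mul r2 <- r3,r3: IF@2 ID@3 stall=2 (RAW on I0.r3 (WB@5)) EX@6 MEM@7 WB@8
I2 sub r4 <- r2,r4: IF@3 ID@6 stall=2 (RAW on I1.r2 (WB@8)) EX@9 MEM@10 WB@11
I3 mul r3 <- r3,r2: IF@6 ID@9 stall=0 (-) EX@10 MEM@11 WB@12
I4 sub r3 <- r2,r4: IF@9 ID@10 stall=1 (RAW on I2.r4 (WB@11)) EX@12 MEM@13 WB@14
I5 ld r5 <- r3: IF@10 ID@12 stall=2 (RAW on I4.r3 (WB@14)) EX@15 MEM@16 WB@17
I6 ld r1 <- r5: IF@12 ID@15 stall=2 (RAW on I5.r5 (WB@17)) EX@18 MEM@19 WB@20

Answer: 20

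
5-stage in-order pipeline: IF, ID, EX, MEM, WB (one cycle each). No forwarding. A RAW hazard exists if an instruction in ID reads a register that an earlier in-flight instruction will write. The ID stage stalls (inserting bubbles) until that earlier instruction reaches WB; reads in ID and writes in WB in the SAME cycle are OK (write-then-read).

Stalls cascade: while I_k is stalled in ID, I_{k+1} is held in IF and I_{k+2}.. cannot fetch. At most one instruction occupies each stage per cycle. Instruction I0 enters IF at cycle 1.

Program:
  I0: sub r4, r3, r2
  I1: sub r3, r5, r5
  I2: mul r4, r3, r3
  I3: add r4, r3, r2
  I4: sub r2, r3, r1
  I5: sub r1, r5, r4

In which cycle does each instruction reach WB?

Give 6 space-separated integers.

I0 sub r4 <- r3,r2: IF@1 ID@2 stall=0 (-) EX@3 MEM@4 WB@5
I1 sub r3 <- r5,r5: IF@2 ID@3 stall=0 (-) EX@4 MEM@5 WB@6
I2 mul r4 <- r3,r3: IF@3 ID@4 stall=2 (RAW on I1.r3 (WB@6)) EX@7 MEM@8 WB@9
I3 add r4 <- r3,r2: IF@4 ID@7 stall=0 (-) EX@8 MEM@9 WB@10
I4 sub r2 <- r3,r1: IF@7 ID@8 stall=0 (-) EX@9 MEM@10 WB@11
I5 sub r1 <- r5,r4: IF@8 ID@9 stall=1 (RAW on I3.r4 (WB@10)) EX@11 MEM@12 WB@13

Answer: 5 6 9 10 11 13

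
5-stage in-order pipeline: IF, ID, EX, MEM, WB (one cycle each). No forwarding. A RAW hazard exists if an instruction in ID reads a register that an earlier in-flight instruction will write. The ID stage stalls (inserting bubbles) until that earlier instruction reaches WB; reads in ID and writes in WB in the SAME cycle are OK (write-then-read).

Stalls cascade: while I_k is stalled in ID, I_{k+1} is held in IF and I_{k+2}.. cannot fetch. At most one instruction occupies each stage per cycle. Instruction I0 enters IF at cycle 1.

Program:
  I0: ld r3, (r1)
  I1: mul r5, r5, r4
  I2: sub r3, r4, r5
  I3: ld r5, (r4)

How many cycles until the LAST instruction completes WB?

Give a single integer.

Answer: 10

Derivation:
I0 ld r3 <- r1: IF@1 ID@2 stall=0 (-) EX@3 MEM@4 WB@5
I1 mul r5 <- r5,r4: IF@2 ID@3 stall=0 (-) EX@4 MEM@5 WB@6
I2 sub r3 <- r4,r5: IF@3 ID@4 stall=2 (RAW on I1.r5 (WB@6)) EX@7 MEM@8 WB@9
I3 ld r5 <- r4: IF@4 ID@7 stall=0 (-) EX@8 MEM@9 WB@10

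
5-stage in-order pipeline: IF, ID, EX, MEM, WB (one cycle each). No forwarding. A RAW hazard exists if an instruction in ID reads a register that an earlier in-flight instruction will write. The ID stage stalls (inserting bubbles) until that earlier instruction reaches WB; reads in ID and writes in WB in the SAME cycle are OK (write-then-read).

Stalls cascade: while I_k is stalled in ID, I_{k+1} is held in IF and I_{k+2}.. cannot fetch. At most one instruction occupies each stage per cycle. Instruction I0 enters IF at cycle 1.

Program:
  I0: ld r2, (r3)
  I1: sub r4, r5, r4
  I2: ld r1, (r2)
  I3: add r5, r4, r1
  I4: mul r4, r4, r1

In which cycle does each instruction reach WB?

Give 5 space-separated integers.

I0 ld r2 <- r3: IF@1 ID@2 stall=0 (-) EX@3 MEM@4 WB@5
I1 sub r4 <- r5,r4: IF@2 ID@3 stall=0 (-) EX@4 MEM@5 WB@6
I2 ld r1 <- r2: IF@3 ID@4 stall=1 (RAW on I0.r2 (WB@5)) EX@6 MEM@7 WB@8
I3 add r5 <- r4,r1: IF@4 ID@6 stall=2 (RAW on I2.r1 (WB@8)) EX@9 MEM@10 WB@11
I4 mul r4 <- r4,r1: IF@6 ID@9 stall=0 (-) EX@10 MEM@11 WB@12

Answer: 5 6 8 11 12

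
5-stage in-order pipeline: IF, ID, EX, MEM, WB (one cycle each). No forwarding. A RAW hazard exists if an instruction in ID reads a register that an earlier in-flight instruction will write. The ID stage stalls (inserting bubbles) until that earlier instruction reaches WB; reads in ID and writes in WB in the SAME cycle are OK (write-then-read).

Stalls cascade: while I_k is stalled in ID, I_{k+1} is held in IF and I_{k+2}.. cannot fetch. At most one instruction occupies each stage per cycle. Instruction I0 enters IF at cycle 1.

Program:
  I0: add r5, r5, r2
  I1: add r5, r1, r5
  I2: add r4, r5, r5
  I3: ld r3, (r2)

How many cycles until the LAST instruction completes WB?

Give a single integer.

I0 add r5 <- r5,r2: IF@1 ID@2 stall=0 (-) EX@3 MEM@4 WB@5
I1 add r5 <- r1,r5: IF@2 ID@3 stall=2 (RAW on I0.r5 (WB@5)) EX@6 MEM@7 WB@8
I2 add r4 <- r5,r5: IF@3 ID@6 stall=2 (RAW on I1.r5 (WB@8)) EX@9 MEM@10 WB@11
I3 ld r3 <- r2: IF@6 ID@9 stall=0 (-) EX@10 MEM@11 WB@12

Answer: 12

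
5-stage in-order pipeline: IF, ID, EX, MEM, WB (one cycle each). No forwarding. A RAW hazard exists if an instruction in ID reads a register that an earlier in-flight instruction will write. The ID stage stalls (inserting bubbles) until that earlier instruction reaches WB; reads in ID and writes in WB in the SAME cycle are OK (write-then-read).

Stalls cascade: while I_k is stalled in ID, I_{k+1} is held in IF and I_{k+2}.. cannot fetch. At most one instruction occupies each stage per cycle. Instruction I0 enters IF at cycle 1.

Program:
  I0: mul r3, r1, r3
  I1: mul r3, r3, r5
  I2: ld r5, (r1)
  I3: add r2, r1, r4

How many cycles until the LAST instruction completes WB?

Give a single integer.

I0 mul r3 <- r1,r3: IF@1 ID@2 stall=0 (-) EX@3 MEM@4 WB@5
I1 mul r3 <- r3,r5: IF@2 ID@3 stall=2 (RAW on I0.r3 (WB@5)) EX@6 MEM@7 WB@8
I2 ld r5 <- r1: IF@3 ID@6 stall=0 (-) EX@7 MEM@8 WB@9
I3 add r2 <- r1,r4: IF@6 ID@7 stall=0 (-) EX@8 MEM@9 WB@10

Answer: 10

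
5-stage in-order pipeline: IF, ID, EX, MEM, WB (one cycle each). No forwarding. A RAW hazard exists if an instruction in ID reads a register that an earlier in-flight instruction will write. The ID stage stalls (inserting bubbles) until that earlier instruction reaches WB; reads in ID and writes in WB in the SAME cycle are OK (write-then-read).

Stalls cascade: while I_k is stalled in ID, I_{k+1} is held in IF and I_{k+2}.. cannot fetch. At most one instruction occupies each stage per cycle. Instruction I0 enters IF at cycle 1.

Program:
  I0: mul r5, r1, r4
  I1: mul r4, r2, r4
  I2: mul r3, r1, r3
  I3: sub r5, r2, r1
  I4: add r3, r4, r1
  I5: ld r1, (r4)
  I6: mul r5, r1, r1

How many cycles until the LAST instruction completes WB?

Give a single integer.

I0 mul r5 <- r1,r4: IF@1 ID@2 stall=0 (-) EX@3 MEM@4 WB@5
I1 mul r4 <- r2,r4: IF@2 ID@3 stall=0 (-) EX@4 MEM@5 WB@6
I2 mul r3 <- r1,r3: IF@3 ID@4 stall=0 (-) EX@5 MEM@6 WB@7
I3 sub r5 <- r2,r1: IF@4 ID@5 stall=0 (-) EX@6 MEM@7 WB@8
I4 add r3 <- r4,r1: IF@5 ID@6 stall=0 (-) EX@7 MEM@8 WB@9
I5 ld r1 <- r4: IF@6 ID@7 stall=0 (-) EX@8 MEM@9 WB@10
I6 mul r5 <- r1,r1: IF@7 ID@8 stall=2 (RAW on I5.r1 (WB@10)) EX@11 MEM@12 WB@13

Answer: 13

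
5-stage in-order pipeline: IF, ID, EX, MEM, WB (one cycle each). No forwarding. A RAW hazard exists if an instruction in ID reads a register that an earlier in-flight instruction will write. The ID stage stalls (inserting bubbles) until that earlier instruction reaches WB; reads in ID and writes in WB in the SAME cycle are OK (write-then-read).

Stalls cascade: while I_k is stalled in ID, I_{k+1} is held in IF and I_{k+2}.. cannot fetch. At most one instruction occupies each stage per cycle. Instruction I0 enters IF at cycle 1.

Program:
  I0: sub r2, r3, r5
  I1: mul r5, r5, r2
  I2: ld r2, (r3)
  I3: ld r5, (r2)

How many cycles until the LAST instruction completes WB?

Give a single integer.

Answer: 12

Derivation:
I0 sub r2 <- r3,r5: IF@1 ID@2 stall=0 (-) EX@3 MEM@4 WB@5
I1 mul r5 <- r5,r2: IF@2 ID@3 stall=2 (RAW on I0.r2 (WB@5)) EX@6 MEM@7 WB@8
I2 ld r2 <- r3: IF@3 ID@6 stall=0 (-) EX@7 MEM@8 WB@9
I3 ld r5 <- r2: IF@6 ID@7 stall=2 (RAW on I2.r2 (WB@9)) EX@10 MEM@11 WB@12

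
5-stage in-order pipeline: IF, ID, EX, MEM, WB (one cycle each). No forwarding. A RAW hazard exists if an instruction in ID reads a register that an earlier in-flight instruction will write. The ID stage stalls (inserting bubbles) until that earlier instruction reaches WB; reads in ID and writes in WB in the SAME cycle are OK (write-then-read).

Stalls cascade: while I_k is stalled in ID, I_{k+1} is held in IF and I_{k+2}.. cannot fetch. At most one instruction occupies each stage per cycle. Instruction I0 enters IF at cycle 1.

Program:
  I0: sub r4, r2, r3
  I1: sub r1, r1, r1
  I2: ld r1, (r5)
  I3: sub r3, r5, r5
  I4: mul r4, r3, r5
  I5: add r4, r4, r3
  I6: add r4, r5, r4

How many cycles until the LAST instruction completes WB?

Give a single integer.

Answer: 17

Derivation:
I0 sub r4 <- r2,r3: IF@1 ID@2 stall=0 (-) EX@3 MEM@4 WB@5
I1 sub r1 <- r1,r1: IF@2 ID@3 stall=0 (-) EX@4 MEM@5 WB@6
I2 ld r1 <- r5: IF@3 ID@4 stall=0 (-) EX@5 MEM@6 WB@7
I3 sub r3 <- r5,r5: IF@4 ID@5 stall=0 (-) EX@6 MEM@7 WB@8
I4 mul r4 <- r3,r5: IF@5 ID@6 stall=2 (RAW on I3.r3 (WB@8)) EX@9 MEM@10 WB@11
I5 add r4 <- r4,r3: IF@6 ID@9 stall=2 (RAW on I4.r4 (WB@11)) EX@12 MEM@13 WB@14
I6 add r4 <- r5,r4: IF@9 ID@12 stall=2 (RAW on I5.r4 (WB@14)) EX@15 MEM@16 WB@17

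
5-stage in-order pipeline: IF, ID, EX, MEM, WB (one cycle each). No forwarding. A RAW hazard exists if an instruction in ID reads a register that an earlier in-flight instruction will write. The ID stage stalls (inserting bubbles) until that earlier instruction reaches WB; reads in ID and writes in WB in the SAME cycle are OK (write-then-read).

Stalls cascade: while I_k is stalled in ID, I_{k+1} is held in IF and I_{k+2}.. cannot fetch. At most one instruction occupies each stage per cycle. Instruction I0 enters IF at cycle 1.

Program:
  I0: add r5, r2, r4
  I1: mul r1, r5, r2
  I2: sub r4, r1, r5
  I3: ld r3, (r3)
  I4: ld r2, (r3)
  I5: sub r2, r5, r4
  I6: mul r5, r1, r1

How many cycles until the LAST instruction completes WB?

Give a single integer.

Answer: 17

Derivation:
I0 add r5 <- r2,r4: IF@1 ID@2 stall=0 (-) EX@3 MEM@4 WB@5
I1 mul r1 <- r5,r2: IF@2 ID@3 stall=2 (RAW on I0.r5 (WB@5)) EX@6 MEM@7 WB@8
I2 sub r4 <- r1,r5: IF@3 ID@6 stall=2 (RAW on I1.r1 (WB@8)) EX@9 MEM@10 WB@11
I3 ld r3 <- r3: IF@6 ID@9 stall=0 (-) EX@10 MEM@11 WB@12
I4 ld r2 <- r3: IF@9 ID@10 stall=2 (RAW on I3.r3 (WB@12)) EX@13 MEM@14 WB@15
I5 sub r2 <- r5,r4: IF@10 ID@13 stall=0 (-) EX@14 MEM@15 WB@16
I6 mul r5 <- r1,r1: IF@13 ID@14 stall=0 (-) EX@15 MEM@16 WB@17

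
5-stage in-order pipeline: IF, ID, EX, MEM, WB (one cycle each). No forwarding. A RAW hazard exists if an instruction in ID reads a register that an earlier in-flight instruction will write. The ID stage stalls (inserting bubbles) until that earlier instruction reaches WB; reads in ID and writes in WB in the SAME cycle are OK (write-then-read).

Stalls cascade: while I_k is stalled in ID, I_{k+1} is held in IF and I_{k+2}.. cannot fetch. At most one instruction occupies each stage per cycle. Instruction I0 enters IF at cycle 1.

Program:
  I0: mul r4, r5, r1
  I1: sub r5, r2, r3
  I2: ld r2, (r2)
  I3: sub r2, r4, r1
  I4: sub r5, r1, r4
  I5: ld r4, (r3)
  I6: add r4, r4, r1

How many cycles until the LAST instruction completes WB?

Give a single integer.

I0 mul r4 <- r5,r1: IF@1 ID@2 stall=0 (-) EX@3 MEM@4 WB@5
I1 sub r5 <- r2,r3: IF@2 ID@3 stall=0 (-) EX@4 MEM@5 WB@6
I2 ld r2 <- r2: IF@3 ID@4 stall=0 (-) EX@5 MEM@6 WB@7
I3 sub r2 <- r4,r1: IF@4 ID@5 stall=0 (-) EX@6 MEM@7 WB@8
I4 sub r5 <- r1,r4: IF@5 ID@6 stall=0 (-) EX@7 MEM@8 WB@9
I5 ld r4 <- r3: IF@6 ID@7 stall=0 (-) EX@8 MEM@9 WB@10
I6 add r4 <- r4,r1: IF@7 ID@8 stall=2 (RAW on I5.r4 (WB@10)) EX@11 MEM@12 WB@13

Answer: 13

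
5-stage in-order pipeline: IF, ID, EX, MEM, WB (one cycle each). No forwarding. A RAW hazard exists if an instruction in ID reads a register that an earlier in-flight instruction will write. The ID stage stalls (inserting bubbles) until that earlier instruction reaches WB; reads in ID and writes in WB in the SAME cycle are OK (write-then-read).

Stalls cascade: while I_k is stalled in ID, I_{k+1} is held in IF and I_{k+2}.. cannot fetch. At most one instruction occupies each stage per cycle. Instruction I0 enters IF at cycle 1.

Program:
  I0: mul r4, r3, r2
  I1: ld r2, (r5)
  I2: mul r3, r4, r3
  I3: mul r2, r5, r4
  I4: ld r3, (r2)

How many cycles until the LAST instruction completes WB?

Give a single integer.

Answer: 12

Derivation:
I0 mul r4 <- r3,r2: IF@1 ID@2 stall=0 (-) EX@3 MEM@4 WB@5
I1 ld r2 <- r5: IF@2 ID@3 stall=0 (-) EX@4 MEM@5 WB@6
I2 mul r3 <- r4,r3: IF@3 ID@4 stall=1 (RAW on I0.r4 (WB@5)) EX@6 MEM@7 WB@8
I3 mul r2 <- r5,r4: IF@4 ID@6 stall=0 (-) EX@7 MEM@8 WB@9
I4 ld r3 <- r2: IF@6 ID@7 stall=2 (RAW on I3.r2 (WB@9)) EX@10 MEM@11 WB@12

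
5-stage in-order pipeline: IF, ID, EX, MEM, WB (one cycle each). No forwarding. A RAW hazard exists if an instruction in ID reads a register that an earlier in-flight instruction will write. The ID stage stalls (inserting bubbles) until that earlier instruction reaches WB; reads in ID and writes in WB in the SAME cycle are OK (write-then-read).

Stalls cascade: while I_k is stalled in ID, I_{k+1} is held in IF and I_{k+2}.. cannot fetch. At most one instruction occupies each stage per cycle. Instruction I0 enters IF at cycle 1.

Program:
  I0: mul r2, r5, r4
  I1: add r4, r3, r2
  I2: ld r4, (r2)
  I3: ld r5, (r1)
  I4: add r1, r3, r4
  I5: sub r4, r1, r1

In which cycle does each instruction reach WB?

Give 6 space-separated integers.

I0 mul r2 <- r5,r4: IF@1 ID@2 stall=0 (-) EX@3 MEM@4 WB@5
I1 add r4 <- r3,r2: IF@2 ID@3 stall=2 (RAW on I0.r2 (WB@5)) EX@6 MEM@7 WB@8
I2 ld r4 <- r2: IF@3 ID@6 stall=0 (-) EX@7 MEM@8 WB@9
I3 ld r5 <- r1: IF@6 ID@7 stall=0 (-) EX@8 MEM@9 WB@10
I4 add r1 <- r3,r4: IF@7 ID@8 stall=1 (RAW on I2.r4 (WB@9)) EX@10 MEM@11 WB@12
I5 sub r4 <- r1,r1: IF@8 ID@10 stall=2 (RAW on I4.r1 (WB@12)) EX@13 MEM@14 WB@15

Answer: 5 8 9 10 12 15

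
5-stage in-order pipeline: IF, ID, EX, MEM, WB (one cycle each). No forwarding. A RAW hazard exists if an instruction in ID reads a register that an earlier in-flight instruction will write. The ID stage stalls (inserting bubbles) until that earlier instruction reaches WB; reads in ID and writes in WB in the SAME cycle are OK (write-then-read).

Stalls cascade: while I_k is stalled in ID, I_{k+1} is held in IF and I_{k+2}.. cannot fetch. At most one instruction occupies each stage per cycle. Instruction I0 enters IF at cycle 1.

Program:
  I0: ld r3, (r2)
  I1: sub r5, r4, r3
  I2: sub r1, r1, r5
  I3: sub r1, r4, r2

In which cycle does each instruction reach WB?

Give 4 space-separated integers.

Answer: 5 8 11 12

Derivation:
I0 ld r3 <- r2: IF@1 ID@2 stall=0 (-) EX@3 MEM@4 WB@5
I1 sub r5 <- r4,r3: IF@2 ID@3 stall=2 (RAW on I0.r3 (WB@5)) EX@6 MEM@7 WB@8
I2 sub r1 <- r1,r5: IF@3 ID@6 stall=2 (RAW on I1.r5 (WB@8)) EX@9 MEM@10 WB@11
I3 sub r1 <- r4,r2: IF@6 ID@9 stall=0 (-) EX@10 MEM@11 WB@12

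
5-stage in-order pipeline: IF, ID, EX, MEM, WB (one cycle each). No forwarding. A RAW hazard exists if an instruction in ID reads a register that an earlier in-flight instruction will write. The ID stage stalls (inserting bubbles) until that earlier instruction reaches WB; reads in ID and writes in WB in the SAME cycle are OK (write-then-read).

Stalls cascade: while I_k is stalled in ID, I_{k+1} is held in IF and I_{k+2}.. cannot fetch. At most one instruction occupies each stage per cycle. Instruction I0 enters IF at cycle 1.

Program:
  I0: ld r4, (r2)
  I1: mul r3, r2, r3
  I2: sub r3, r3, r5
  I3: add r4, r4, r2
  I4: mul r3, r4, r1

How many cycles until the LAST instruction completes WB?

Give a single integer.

I0 ld r4 <- r2: IF@1 ID@2 stall=0 (-) EX@3 MEM@4 WB@5
I1 mul r3 <- r2,r3: IF@2 ID@3 stall=0 (-) EX@4 MEM@5 WB@6
I2 sub r3 <- r3,r5: IF@3 ID@4 stall=2 (RAW on I1.r3 (WB@6)) EX@7 MEM@8 WB@9
I3 add r4 <- r4,r2: IF@4 ID@7 stall=0 (-) EX@8 MEM@9 WB@10
I4 mul r3 <- r4,r1: IF@7 ID@8 stall=2 (RAW on I3.r4 (WB@10)) EX@11 MEM@12 WB@13

Answer: 13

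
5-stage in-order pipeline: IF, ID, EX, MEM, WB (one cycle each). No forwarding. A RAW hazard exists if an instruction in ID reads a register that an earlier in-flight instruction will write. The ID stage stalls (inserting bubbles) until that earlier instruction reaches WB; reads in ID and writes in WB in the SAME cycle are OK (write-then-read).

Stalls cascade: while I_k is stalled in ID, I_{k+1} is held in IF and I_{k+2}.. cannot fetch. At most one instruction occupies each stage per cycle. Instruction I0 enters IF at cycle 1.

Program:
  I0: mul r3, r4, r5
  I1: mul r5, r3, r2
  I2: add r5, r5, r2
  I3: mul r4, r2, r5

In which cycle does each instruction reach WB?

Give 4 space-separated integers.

Answer: 5 8 11 14

Derivation:
I0 mul r3 <- r4,r5: IF@1 ID@2 stall=0 (-) EX@3 MEM@4 WB@5
I1 mul r5 <- r3,r2: IF@2 ID@3 stall=2 (RAW on I0.r3 (WB@5)) EX@6 MEM@7 WB@8
I2 add r5 <- r5,r2: IF@3 ID@6 stall=2 (RAW on I1.r5 (WB@8)) EX@9 MEM@10 WB@11
I3 mul r4 <- r2,r5: IF@6 ID@9 stall=2 (RAW on I2.r5 (WB@11)) EX@12 MEM@13 WB@14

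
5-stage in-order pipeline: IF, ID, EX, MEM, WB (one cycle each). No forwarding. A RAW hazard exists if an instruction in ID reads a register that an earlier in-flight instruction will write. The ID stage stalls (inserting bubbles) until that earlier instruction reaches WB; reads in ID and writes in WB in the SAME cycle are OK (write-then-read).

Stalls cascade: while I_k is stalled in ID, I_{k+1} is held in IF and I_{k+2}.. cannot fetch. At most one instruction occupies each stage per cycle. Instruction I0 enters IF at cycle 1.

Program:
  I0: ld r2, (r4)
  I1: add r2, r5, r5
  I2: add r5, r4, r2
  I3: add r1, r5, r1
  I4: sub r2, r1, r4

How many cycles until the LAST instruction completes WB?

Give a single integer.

I0 ld r2 <- r4: IF@1 ID@2 stall=0 (-) EX@3 MEM@4 WB@5
I1 add r2 <- r5,r5: IF@2 ID@3 stall=0 (-) EX@4 MEM@5 WB@6
I2 add r5 <- r4,r2: IF@3 ID@4 stall=2 (RAW on I1.r2 (WB@6)) EX@7 MEM@8 WB@9
I3 add r1 <- r5,r1: IF@4 ID@7 stall=2 (RAW on I2.r5 (WB@9)) EX@10 MEM@11 WB@12
I4 sub r2 <- r1,r4: IF@7 ID@10 stall=2 (RAW on I3.r1 (WB@12)) EX@13 MEM@14 WB@15

Answer: 15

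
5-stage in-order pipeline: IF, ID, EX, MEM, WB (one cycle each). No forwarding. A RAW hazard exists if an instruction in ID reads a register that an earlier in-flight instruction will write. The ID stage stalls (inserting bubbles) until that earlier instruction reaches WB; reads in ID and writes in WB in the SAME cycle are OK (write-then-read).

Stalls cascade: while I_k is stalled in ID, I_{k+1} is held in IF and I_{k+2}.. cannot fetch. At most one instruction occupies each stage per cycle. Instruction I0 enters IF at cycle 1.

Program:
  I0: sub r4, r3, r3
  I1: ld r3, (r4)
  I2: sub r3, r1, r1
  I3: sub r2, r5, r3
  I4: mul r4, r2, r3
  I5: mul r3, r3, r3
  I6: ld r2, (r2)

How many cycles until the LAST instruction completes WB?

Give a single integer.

Answer: 17

Derivation:
I0 sub r4 <- r3,r3: IF@1 ID@2 stall=0 (-) EX@3 MEM@4 WB@5
I1 ld r3 <- r4: IF@2 ID@3 stall=2 (RAW on I0.r4 (WB@5)) EX@6 MEM@7 WB@8
I2 sub r3 <- r1,r1: IF@3 ID@6 stall=0 (-) EX@7 MEM@8 WB@9
I3 sub r2 <- r5,r3: IF@6 ID@7 stall=2 (RAW on I2.r3 (WB@9)) EX@10 MEM@11 WB@12
I4 mul r4 <- r2,r3: IF@7 ID@10 stall=2 (RAW on I3.r2 (WB@12)) EX@13 MEM@14 WB@15
I5 mul r3 <- r3,r3: IF@10 ID@13 stall=0 (-) EX@14 MEM@15 WB@16
I6 ld r2 <- r2: IF@13 ID@14 stall=0 (-) EX@15 MEM@16 WB@17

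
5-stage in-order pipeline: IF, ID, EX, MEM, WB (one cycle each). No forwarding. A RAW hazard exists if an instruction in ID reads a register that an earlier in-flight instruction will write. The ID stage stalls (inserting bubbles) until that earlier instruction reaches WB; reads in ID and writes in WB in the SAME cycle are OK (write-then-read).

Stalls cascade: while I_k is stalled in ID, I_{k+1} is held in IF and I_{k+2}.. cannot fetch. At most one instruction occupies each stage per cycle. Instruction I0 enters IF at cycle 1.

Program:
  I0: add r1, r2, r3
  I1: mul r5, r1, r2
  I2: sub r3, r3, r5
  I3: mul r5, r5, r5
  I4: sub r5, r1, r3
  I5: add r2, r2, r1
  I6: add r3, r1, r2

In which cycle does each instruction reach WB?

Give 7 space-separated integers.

Answer: 5 8 11 12 14 15 18

Derivation:
I0 add r1 <- r2,r3: IF@1 ID@2 stall=0 (-) EX@3 MEM@4 WB@5
I1 mul r5 <- r1,r2: IF@2 ID@3 stall=2 (RAW on I0.r1 (WB@5)) EX@6 MEM@7 WB@8
I2 sub r3 <- r3,r5: IF@3 ID@6 stall=2 (RAW on I1.r5 (WB@8)) EX@9 MEM@10 WB@11
I3 mul r5 <- r5,r5: IF@6 ID@9 stall=0 (-) EX@10 MEM@11 WB@12
I4 sub r5 <- r1,r3: IF@9 ID@10 stall=1 (RAW on I2.r3 (WB@11)) EX@12 MEM@13 WB@14
I5 add r2 <- r2,r1: IF@10 ID@12 stall=0 (-) EX@13 MEM@14 WB@15
I6 add r3 <- r1,r2: IF@12 ID@13 stall=2 (RAW on I5.r2 (WB@15)) EX@16 MEM@17 WB@18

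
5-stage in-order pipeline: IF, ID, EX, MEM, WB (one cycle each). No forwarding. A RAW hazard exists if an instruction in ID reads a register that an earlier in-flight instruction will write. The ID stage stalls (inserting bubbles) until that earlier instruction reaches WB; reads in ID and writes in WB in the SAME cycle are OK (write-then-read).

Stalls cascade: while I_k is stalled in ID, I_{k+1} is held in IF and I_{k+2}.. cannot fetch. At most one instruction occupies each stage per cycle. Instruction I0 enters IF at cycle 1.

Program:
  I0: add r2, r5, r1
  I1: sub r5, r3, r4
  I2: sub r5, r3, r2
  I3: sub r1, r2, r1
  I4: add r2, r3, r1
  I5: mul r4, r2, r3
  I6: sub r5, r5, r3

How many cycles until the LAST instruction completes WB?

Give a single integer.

Answer: 16

Derivation:
I0 add r2 <- r5,r1: IF@1 ID@2 stall=0 (-) EX@3 MEM@4 WB@5
I1 sub r5 <- r3,r4: IF@2 ID@3 stall=0 (-) EX@4 MEM@5 WB@6
I2 sub r5 <- r3,r2: IF@3 ID@4 stall=1 (RAW on I0.r2 (WB@5)) EX@6 MEM@7 WB@8
I3 sub r1 <- r2,r1: IF@4 ID@6 stall=0 (-) EX@7 MEM@8 WB@9
I4 add r2 <- r3,r1: IF@6 ID@7 stall=2 (RAW on I3.r1 (WB@9)) EX@10 MEM@11 WB@12
I5 mul r4 <- r2,r3: IF@7 ID@10 stall=2 (RAW on I4.r2 (WB@12)) EX@13 MEM@14 WB@15
I6 sub r5 <- r5,r3: IF@10 ID@13 stall=0 (-) EX@14 MEM@15 WB@16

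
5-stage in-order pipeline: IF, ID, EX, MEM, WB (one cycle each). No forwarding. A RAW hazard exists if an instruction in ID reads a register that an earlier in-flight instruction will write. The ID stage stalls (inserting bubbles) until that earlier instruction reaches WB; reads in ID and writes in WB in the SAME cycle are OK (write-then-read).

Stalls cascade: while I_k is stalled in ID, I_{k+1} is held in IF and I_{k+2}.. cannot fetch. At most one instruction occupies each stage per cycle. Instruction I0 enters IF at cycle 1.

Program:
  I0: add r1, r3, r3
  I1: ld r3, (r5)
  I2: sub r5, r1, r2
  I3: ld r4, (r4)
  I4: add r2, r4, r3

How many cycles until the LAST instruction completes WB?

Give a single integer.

I0 add r1 <- r3,r3: IF@1 ID@2 stall=0 (-) EX@3 MEM@4 WB@5
I1 ld r3 <- r5: IF@2 ID@3 stall=0 (-) EX@4 MEM@5 WB@6
I2 sub r5 <- r1,r2: IF@3 ID@4 stall=1 (RAW on I0.r1 (WB@5)) EX@6 MEM@7 WB@8
I3 ld r4 <- r4: IF@4 ID@6 stall=0 (-) EX@7 MEM@8 WB@9
I4 add r2 <- r4,r3: IF@6 ID@7 stall=2 (RAW on I3.r4 (WB@9)) EX@10 MEM@11 WB@12

Answer: 12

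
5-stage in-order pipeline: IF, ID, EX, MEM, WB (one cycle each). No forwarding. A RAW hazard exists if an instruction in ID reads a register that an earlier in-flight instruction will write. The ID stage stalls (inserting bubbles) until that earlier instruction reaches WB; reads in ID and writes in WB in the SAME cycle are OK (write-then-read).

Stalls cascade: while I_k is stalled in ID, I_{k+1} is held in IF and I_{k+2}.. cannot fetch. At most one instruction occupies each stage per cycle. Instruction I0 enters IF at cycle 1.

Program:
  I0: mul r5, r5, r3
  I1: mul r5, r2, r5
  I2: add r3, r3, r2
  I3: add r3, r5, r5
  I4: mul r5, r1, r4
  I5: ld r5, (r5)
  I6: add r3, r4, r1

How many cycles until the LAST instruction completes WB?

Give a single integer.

Answer: 16

Derivation:
I0 mul r5 <- r5,r3: IF@1 ID@2 stall=0 (-) EX@3 MEM@4 WB@5
I1 mul r5 <- r2,r5: IF@2 ID@3 stall=2 (RAW on I0.r5 (WB@5)) EX@6 MEM@7 WB@8
I2 add r3 <- r3,r2: IF@3 ID@6 stall=0 (-) EX@7 MEM@8 WB@9
I3 add r3 <- r5,r5: IF@6 ID@7 stall=1 (RAW on I1.r5 (WB@8)) EX@9 MEM@10 WB@11
I4 mul r5 <- r1,r4: IF@7 ID@9 stall=0 (-) EX@10 MEM@11 WB@12
I5 ld r5 <- r5: IF@9 ID@10 stall=2 (RAW on I4.r5 (WB@12)) EX@13 MEM@14 WB@15
I6 add r3 <- r4,r1: IF@10 ID@13 stall=0 (-) EX@14 MEM@15 WB@16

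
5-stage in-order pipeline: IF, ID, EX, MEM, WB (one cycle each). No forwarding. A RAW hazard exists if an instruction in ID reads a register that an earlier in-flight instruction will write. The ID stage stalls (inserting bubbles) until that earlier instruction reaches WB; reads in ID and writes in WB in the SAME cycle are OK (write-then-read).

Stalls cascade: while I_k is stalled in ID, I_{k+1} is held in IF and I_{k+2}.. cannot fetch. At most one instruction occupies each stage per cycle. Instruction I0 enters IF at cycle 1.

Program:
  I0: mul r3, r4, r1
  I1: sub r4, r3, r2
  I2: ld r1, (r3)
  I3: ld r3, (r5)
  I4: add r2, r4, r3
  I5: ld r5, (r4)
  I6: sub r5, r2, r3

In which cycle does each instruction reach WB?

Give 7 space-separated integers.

I0 mul r3 <- r4,r1: IF@1 ID@2 stall=0 (-) EX@3 MEM@4 WB@5
I1 sub r4 <- r3,r2: IF@2 ID@3 stall=2 (RAW on I0.r3 (WB@5)) EX@6 MEM@7 WB@8
I2 ld r1 <- r3: IF@3 ID@6 stall=0 (-) EX@7 MEM@8 WB@9
I3 ld r3 <- r5: IF@6 ID@7 stall=0 (-) EX@8 MEM@9 WB@10
I4 add r2 <- r4,r3: IF@7 ID@8 stall=2 (RAW on I3.r3 (WB@10)) EX@11 MEM@12 WB@13
I5 ld r5 <- r4: IF@8 ID@11 stall=0 (-) EX@12 MEM@13 WB@14
I6 sub r5 <- r2,r3: IF@11 ID@12 stall=1 (RAW on I4.r2 (WB@13)) EX@14 MEM@15 WB@16

Answer: 5 8 9 10 13 14 16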